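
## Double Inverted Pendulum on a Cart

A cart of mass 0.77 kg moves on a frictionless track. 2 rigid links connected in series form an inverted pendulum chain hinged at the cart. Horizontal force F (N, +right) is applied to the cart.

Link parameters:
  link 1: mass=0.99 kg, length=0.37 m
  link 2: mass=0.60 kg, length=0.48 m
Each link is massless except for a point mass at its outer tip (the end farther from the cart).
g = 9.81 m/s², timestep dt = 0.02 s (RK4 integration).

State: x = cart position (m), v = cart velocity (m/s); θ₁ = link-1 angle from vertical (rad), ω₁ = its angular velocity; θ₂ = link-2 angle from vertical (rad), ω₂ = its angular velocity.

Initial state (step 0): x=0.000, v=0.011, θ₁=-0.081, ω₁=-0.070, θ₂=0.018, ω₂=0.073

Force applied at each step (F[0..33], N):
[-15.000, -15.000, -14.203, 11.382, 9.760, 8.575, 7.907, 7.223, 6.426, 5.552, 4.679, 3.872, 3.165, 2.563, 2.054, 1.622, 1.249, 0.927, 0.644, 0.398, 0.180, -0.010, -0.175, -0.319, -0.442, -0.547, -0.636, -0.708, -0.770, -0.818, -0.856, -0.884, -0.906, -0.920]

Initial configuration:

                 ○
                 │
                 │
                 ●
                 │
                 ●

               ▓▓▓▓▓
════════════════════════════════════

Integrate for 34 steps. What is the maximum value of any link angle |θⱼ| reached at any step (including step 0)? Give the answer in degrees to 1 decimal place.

apply F[0]=-15.000 → step 1: x=-0.003, v=-0.343, θ₁=-0.074, ω₁=0.806, θ₂=0.020, ω₂=0.145
apply F[1]=-15.000 → step 2: x=-0.014, v=-0.706, θ₁=-0.048, ω₁=1.724, θ₂=0.024, ω₂=0.203
apply F[2]=-14.203 → step 3: x=-0.031, v=-1.064, θ₁=-0.005, ω₁=2.663, θ₂=0.028, ω₂=0.234
apply F[3]=+11.382 → step 4: x=-0.050, v=-0.776, θ₁=0.041, ω₁=1.890, θ₂=0.033, ω₂=0.240
apply F[4]=+9.760 → step 5: x=-0.063, v=-0.545, θ₁=0.072, ω₁=1.304, θ₂=0.038, ω₂=0.226
apply F[5]=+8.575 → step 6: x=-0.072, v=-0.357, θ₁=0.094, ω₁=0.858, θ₂=0.042, ω₂=0.196
apply F[6]=+7.907 → step 7: x=-0.078, v=-0.195, θ₁=0.107, ω₁=0.495, θ₂=0.045, ω₂=0.156
apply F[7]=+7.223 → step 8: x=-0.080, v=-0.055, θ₁=0.114, ω₁=0.201, θ₂=0.048, ω₂=0.111
apply F[8]=+6.426 → step 9: x=-0.080, v=0.062, θ₁=0.116, ω₁=-0.030, θ₂=0.050, ω₂=0.064
apply F[9]=+5.552 → step 10: x=-0.078, v=0.157, θ₁=0.114, ω₁=-0.203, θ₂=0.051, ω₂=0.020
apply F[10]=+4.679 → step 11: x=-0.074, v=0.233, θ₁=0.109, ω₁=-0.326, θ₂=0.051, ω₂=-0.021
apply F[11]=+3.872 → step 12: x=-0.069, v=0.290, θ₁=0.101, ω₁=-0.407, θ₂=0.050, ω₂=-0.058
apply F[12]=+3.165 → step 13: x=-0.062, v=0.333, θ₁=0.093, ω₁=-0.455, θ₂=0.048, ω₂=-0.090
apply F[13]=+2.563 → step 14: x=-0.055, v=0.363, θ₁=0.083, ω₁=-0.478, θ₂=0.046, ω₂=-0.116
apply F[14]=+2.054 → step 15: x=-0.048, v=0.385, θ₁=0.074, ω₁=-0.484, θ₂=0.044, ω₂=-0.138
apply F[15]=+1.622 → step 16: x=-0.040, v=0.400, θ₁=0.064, ω₁=-0.478, θ₂=0.041, ω₂=-0.156
apply F[16]=+1.249 → step 17: x=-0.032, v=0.408, θ₁=0.055, ω₁=-0.463, θ₂=0.037, ω₂=-0.169
apply F[17]=+0.927 → step 18: x=-0.024, v=0.412, θ₁=0.046, ω₁=-0.442, θ₂=0.034, ω₂=-0.178
apply F[18]=+0.644 → step 19: x=-0.016, v=0.412, θ₁=0.037, ω₁=-0.418, θ₂=0.030, ω₂=-0.184
apply F[19]=+0.398 → step 20: x=-0.007, v=0.409, θ₁=0.029, ω₁=-0.391, θ₂=0.027, ω₂=-0.187
apply F[20]=+0.180 → step 21: x=0.001, v=0.404, θ₁=0.022, ω₁=-0.362, θ₂=0.023, ω₂=-0.188
apply F[21]=-0.010 → step 22: x=0.009, v=0.396, θ₁=0.015, ω₁=-0.333, θ₂=0.019, ω₂=-0.186
apply F[22]=-0.175 → step 23: x=0.017, v=0.387, θ₁=0.008, ω₁=-0.304, θ₂=0.015, ω₂=-0.182
apply F[23]=-0.319 → step 24: x=0.024, v=0.376, θ₁=0.003, ω₁=-0.276, θ₂=0.012, ω₂=-0.177
apply F[24]=-0.442 → step 25: x=0.032, v=0.365, θ₁=-0.003, ω₁=-0.248, θ₂=0.008, ω₂=-0.170
apply F[25]=-0.547 → step 26: x=0.039, v=0.353, θ₁=-0.007, ω₁=-0.222, θ₂=0.005, ω₂=-0.162
apply F[26]=-0.636 → step 27: x=0.046, v=0.340, θ₁=-0.012, ω₁=-0.196, θ₂=0.002, ω₂=-0.154
apply F[27]=-0.708 → step 28: x=0.052, v=0.327, θ₁=-0.015, ω₁=-0.173, θ₂=-0.001, ω₂=-0.145
apply F[28]=-0.770 → step 29: x=0.059, v=0.314, θ₁=-0.018, ω₁=-0.151, θ₂=-0.004, ω₂=-0.135
apply F[29]=-0.818 → step 30: x=0.065, v=0.301, θ₁=-0.021, ω₁=-0.130, θ₂=-0.006, ω₂=-0.126
apply F[30]=-0.856 → step 31: x=0.071, v=0.288, θ₁=-0.024, ω₁=-0.112, θ₂=-0.009, ω₂=-0.116
apply F[31]=-0.884 → step 32: x=0.076, v=0.275, θ₁=-0.026, ω₁=-0.094, θ₂=-0.011, ω₂=-0.106
apply F[32]=-0.906 → step 33: x=0.082, v=0.262, θ₁=-0.027, ω₁=-0.079, θ₂=-0.013, ω₂=-0.097
apply F[33]=-0.920 → step 34: x=0.087, v=0.249, θ₁=-0.029, ω₁=-0.065, θ₂=-0.015, ω₂=-0.088
Max |angle| over trajectory = 0.116 rad = 6.7°.

Answer: 6.7°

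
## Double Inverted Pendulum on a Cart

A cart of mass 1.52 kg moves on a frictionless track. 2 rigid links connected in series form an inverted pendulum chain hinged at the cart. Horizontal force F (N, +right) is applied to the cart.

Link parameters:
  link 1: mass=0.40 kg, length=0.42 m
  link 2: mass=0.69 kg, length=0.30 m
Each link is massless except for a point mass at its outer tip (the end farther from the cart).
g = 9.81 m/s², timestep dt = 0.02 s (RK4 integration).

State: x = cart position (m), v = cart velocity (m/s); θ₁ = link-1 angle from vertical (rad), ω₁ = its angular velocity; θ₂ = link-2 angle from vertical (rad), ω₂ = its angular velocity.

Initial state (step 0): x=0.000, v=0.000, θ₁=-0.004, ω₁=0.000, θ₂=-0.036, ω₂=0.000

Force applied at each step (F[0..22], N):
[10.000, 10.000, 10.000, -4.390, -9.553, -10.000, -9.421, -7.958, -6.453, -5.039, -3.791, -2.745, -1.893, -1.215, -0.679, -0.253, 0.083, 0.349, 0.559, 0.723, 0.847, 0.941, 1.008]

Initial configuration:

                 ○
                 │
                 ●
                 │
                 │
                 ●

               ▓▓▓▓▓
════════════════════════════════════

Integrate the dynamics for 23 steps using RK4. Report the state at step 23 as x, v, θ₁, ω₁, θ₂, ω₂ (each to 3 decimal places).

apply F[0]=+10.000 → step 1: x=0.001, v=0.132, θ₁=-0.007, ω₁=-0.292, θ₂=-0.037, ω₂=-0.055
apply F[1]=+10.000 → step 2: x=0.005, v=0.265, θ₁=-0.016, ω₁=-0.593, θ₂=-0.038, ω₂=-0.102
apply F[2]=+10.000 → step 3: x=0.012, v=0.400, θ₁=-0.031, ω₁=-0.911, θ₂=-0.041, ω₂=-0.130
apply F[3]=-4.390 → step 4: x=0.019, v=0.348, θ₁=-0.048, ω₁=-0.804, θ₂=-0.043, ω₂=-0.134
apply F[4]=-9.553 → step 5: x=0.025, v=0.230, θ₁=-0.061, ω₁=-0.558, θ₂=-0.046, ω₂=-0.115
apply F[5]=-10.000 → step 6: x=0.029, v=0.108, θ₁=-0.070, ω₁=-0.315, θ₂=-0.048, ω₂=-0.079
apply F[6]=-9.421 → step 7: x=0.030, v=-0.006, θ₁=-0.074, ω₁=-0.100, θ₂=-0.049, ω₂=-0.034
apply F[7]=-7.958 → step 8: x=0.029, v=-0.099, θ₁=-0.075, ω₁=0.067, θ₂=-0.049, ω₂=0.013
apply F[8]=-6.453 → step 9: x=0.026, v=-0.174, θ₁=-0.072, ω₁=0.189, θ₂=-0.048, ω₂=0.058
apply F[9]=-5.039 → step 10: x=0.022, v=-0.230, θ₁=-0.067, ω₁=0.271, θ₂=-0.047, ω₂=0.098
apply F[10]=-3.791 → step 11: x=0.017, v=-0.271, θ₁=-0.062, ω₁=0.323, θ₂=-0.044, ω₂=0.132
apply F[11]=-2.745 → step 12: x=0.011, v=-0.299, θ₁=-0.055, ω₁=0.350, θ₂=-0.041, ω₂=0.160
apply F[12]=-1.893 → step 13: x=0.005, v=-0.316, θ₁=-0.048, ω₁=0.358, θ₂=-0.038, ω₂=0.180
apply F[13]=-1.215 → step 14: x=-0.002, v=-0.326, θ₁=-0.041, ω₁=0.355, θ₂=-0.034, ω₂=0.194
apply F[14]=-0.679 → step 15: x=-0.008, v=-0.330, θ₁=-0.034, ω₁=0.342, θ₂=-0.030, ω₂=0.203
apply F[15]=-0.253 → step 16: x=-0.015, v=-0.329, θ₁=-0.027, ω₁=0.324, θ₂=-0.026, ω₂=0.206
apply F[16]=+0.083 → step 17: x=-0.021, v=-0.325, θ₁=-0.021, ω₁=0.303, θ₂=-0.022, ω₂=0.206
apply F[17]=+0.349 → step 18: x=-0.028, v=-0.318, θ₁=-0.015, ω₁=0.280, θ₂=-0.018, ω₂=0.202
apply F[18]=+0.559 → step 19: x=-0.034, v=-0.309, θ₁=-0.010, ω₁=0.255, θ₂=-0.014, ω₂=0.195
apply F[19]=+0.723 → step 20: x=-0.040, v=-0.298, θ₁=-0.005, ω₁=0.231, θ₂=-0.010, ω₂=0.186
apply F[20]=+0.847 → step 21: x=-0.046, v=-0.286, θ₁=-0.000, ω₁=0.207, θ₂=-0.007, ω₂=0.176
apply F[21]=+0.941 → step 22: x=-0.051, v=-0.274, θ₁=0.003, ω₁=0.184, θ₂=-0.003, ω₂=0.165
apply F[22]=+1.008 → step 23: x=-0.057, v=-0.262, θ₁=0.007, ω₁=0.162, θ₂=-0.000, ω₂=0.152

Answer: x=-0.057, v=-0.262, θ₁=0.007, ω₁=0.162, θ₂=-0.000, ω₂=0.152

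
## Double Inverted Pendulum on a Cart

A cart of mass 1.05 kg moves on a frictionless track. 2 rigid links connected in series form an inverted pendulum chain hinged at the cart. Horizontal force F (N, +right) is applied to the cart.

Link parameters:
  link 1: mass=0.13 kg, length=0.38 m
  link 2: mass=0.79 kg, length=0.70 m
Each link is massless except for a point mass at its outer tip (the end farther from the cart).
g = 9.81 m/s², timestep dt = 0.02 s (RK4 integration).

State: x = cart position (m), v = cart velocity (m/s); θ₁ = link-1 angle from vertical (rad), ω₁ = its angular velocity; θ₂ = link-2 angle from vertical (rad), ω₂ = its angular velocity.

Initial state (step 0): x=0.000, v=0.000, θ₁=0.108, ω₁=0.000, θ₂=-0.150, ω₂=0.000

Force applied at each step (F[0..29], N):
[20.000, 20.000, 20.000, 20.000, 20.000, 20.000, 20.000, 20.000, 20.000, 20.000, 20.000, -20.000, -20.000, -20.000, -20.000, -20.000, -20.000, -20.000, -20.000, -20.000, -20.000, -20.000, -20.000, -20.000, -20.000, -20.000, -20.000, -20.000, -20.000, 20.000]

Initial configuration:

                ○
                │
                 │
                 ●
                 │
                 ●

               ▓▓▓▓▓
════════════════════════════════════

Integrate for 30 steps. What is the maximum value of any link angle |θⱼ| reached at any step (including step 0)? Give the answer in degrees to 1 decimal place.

Answer: 212.1°

Derivation:
apply F[0]=+20.000 → step 1: x=0.004, v=0.365, θ₁=0.106, ω₁=-0.241, θ₂=-0.154, ω₂=-0.432
apply F[1]=+20.000 → step 2: x=0.015, v=0.732, θ₁=0.098, ω₁=-0.507, θ₂=-0.167, ω₂=-0.853
apply F[2]=+20.000 → step 3: x=0.033, v=1.101, θ₁=0.085, ω₁=-0.826, θ₂=-0.188, ω₂=-1.254
apply F[3]=+20.000 → step 4: x=0.059, v=1.473, θ₁=0.065, ω₁=-1.227, θ₂=-0.217, ω₂=-1.618
apply F[4]=+20.000 → step 5: x=0.092, v=1.849, θ₁=0.035, ω₁=-1.746, θ₂=-0.253, ω₂=-1.928
apply F[5]=+20.000 → step 6: x=0.133, v=2.229, θ₁=-0.006, ω₁=-2.423, θ₂=-0.294, ω₂=-2.161
apply F[6]=+20.000 → step 7: x=0.181, v=2.611, θ₁=-0.063, ω₁=-3.303, θ₂=-0.338, ω₂=-2.283
apply F[7]=+20.000 → step 8: x=0.237, v=2.990, θ₁=-0.140, ω₁=-4.435, θ₂=-0.384, ω₂=-2.254
apply F[8]=+20.000 → step 9: x=0.301, v=3.354, θ₁=-0.242, ω₁=-5.840, θ₂=-0.427, ω₂=-2.036
apply F[9]=+20.000 → step 10: x=0.371, v=3.667, θ₁=-0.374, ω₁=-7.332, θ₂=-0.465, ω₂=-1.694
apply F[10]=+20.000 → step 11: x=0.447, v=3.887, θ₁=-0.532, ω₁=-8.257, θ₂=-0.497, ω₂=-1.584
apply F[11]=-20.000 → step 12: x=0.520, v=3.461, θ₁=-0.689, ω₁=-7.500, θ₂=-0.529, ω₂=-1.664
apply F[12]=-20.000 → step 13: x=0.585, v=3.070, θ₁=-0.834, ω₁=-7.041, θ₂=-0.563, ω₂=-1.697
apply F[13]=-20.000 → step 14: x=0.643, v=2.696, θ₁=-0.973, ω₁=-6.861, θ₂=-0.596, ω₂=-1.663
apply F[14]=-20.000 → step 15: x=0.693, v=2.327, θ₁=-1.110, ω₁=-6.873, θ₂=-0.629, ω₂=-1.599
apply F[15]=-20.000 → step 16: x=0.736, v=1.955, θ₁=-1.248, ω₁=-7.012, θ₂=-0.660, ω₂=-1.543
apply F[16]=-20.000 → step 17: x=0.771, v=1.576, θ₁=-1.391, ω₁=-7.238, θ₂=-0.691, ω₂=-1.528
apply F[17]=-20.000 → step 18: x=0.799, v=1.189, θ₁=-1.538, ω₁=-7.532, θ₂=-0.722, ω₂=-1.580
apply F[18]=-20.000 → step 19: x=0.819, v=0.792, θ₁=-1.692, ω₁=-7.885, θ₂=-0.755, ω₂=-1.723
apply F[19]=-20.000 → step 20: x=0.831, v=0.385, θ₁=-1.854, ω₁=-8.297, θ₂=-0.792, ω₂=-1.979
apply F[20]=-20.000 → step 21: x=0.834, v=-0.031, θ₁=-2.025, ω₁=-8.770, θ₂=-0.835, ω₂=-2.377
apply F[21]=-20.000 → step 22: x=0.829, v=-0.457, θ₁=-2.205, ω₁=-9.300, θ₂=-0.888, ω₂=-2.945
apply F[22]=-20.000 → step 23: x=0.816, v=-0.888, θ₁=-2.397, ω₁=-9.871, θ₂=-0.954, ω₂=-3.715
apply F[23]=-20.000 → step 24: x=0.794, v=-1.320, θ₁=-2.600, ω₁=-10.428, θ₂=-1.038, ω₂=-4.709
apply F[24]=-20.000 → step 25: x=0.763, v=-1.745, θ₁=-2.813, ω₁=-10.858, θ₂=-1.144, ω₂=-5.918
apply F[25]=-20.000 → step 26: x=0.724, v=-2.152, θ₁=-3.032, ω₁=-10.956, θ₂=-1.276, ω₂=-7.266
apply F[26]=-20.000 → step 27: x=0.677, v=-2.533, θ₁=-3.247, ω₁=-10.457, θ₂=-1.435, ω₂=-8.591
apply F[27]=-20.000 → step 28: x=0.623, v=-2.894, θ₁=-3.445, ω₁=-9.140, θ₂=-1.618, ω₂=-9.693
apply F[28]=-20.000 → step 29: x=0.561, v=-3.250, θ₁=-3.607, ω₁=-6.964, θ₂=-1.820, ω₂=-10.462
apply F[29]=+20.000 → step 30: x=0.500, v=-2.872, θ₁=-3.701, ω₁=-2.426, θ₂=-2.029, ω₂=-10.384
Max |angle| over trajectory = 3.701 rad = 212.1°.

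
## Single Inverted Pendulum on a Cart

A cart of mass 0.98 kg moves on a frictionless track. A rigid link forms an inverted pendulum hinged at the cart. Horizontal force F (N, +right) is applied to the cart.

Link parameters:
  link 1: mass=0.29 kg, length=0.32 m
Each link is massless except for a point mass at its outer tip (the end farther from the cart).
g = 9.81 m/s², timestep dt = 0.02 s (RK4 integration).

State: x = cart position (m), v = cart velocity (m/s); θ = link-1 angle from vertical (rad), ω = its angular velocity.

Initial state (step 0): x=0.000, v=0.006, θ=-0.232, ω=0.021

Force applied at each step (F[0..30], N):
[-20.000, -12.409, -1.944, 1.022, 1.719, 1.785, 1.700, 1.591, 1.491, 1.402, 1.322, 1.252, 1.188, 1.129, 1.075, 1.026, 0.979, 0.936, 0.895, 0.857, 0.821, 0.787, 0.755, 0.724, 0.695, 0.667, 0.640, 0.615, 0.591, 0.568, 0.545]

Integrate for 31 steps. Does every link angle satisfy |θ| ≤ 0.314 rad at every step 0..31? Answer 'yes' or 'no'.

apply F[0]=-20.000 → step 1: x=-0.004, v=-0.384, θ=-0.221, ω=1.068
apply F[1]=-12.409 → step 2: x=-0.014, v=-0.623, θ=-0.194, ω=1.673
apply F[2]=-1.944 → step 3: x=-0.027, v=-0.653, θ=-0.161, ω=1.658
apply F[3]=+1.022 → step 4: x=-0.039, v=-0.625, θ=-0.129, ω=1.482
apply F[4]=+1.719 → step 5: x=-0.051, v=-0.584, θ=-0.102, ω=1.284
apply F[5]=+1.785 → step 6: x=-0.063, v=-0.542, θ=-0.078, ω=1.101
apply F[6]=+1.700 → step 7: x=-0.073, v=-0.504, θ=-0.057, ω=0.940
apply F[7]=+1.591 → step 8: x=-0.083, v=-0.469, θ=-0.040, ω=0.800
apply F[8]=+1.491 → step 9: x=-0.092, v=-0.437, θ=-0.025, ω=0.680
apply F[9]=+1.402 → step 10: x=-0.100, v=-0.407, θ=-0.013, ω=0.576
apply F[10]=+1.322 → step 11: x=-0.108, v=-0.379, θ=-0.002, ω=0.485
apply F[11]=+1.252 → step 12: x=-0.116, v=-0.354, θ=0.007, ω=0.408
apply F[12]=+1.188 → step 13: x=-0.122, v=-0.330, θ=0.014, ω=0.340
apply F[13]=+1.129 → step 14: x=-0.129, v=-0.308, θ=0.021, ω=0.282
apply F[14]=+1.075 → step 15: x=-0.135, v=-0.288, θ=0.026, ω=0.232
apply F[15]=+1.026 → step 16: x=-0.140, v=-0.269, θ=0.030, ω=0.189
apply F[16]=+0.979 → step 17: x=-0.146, v=-0.250, θ=0.033, ω=0.152
apply F[17]=+0.936 → step 18: x=-0.150, v=-0.233, θ=0.036, ω=0.120
apply F[18]=+0.895 → step 19: x=-0.155, v=-0.217, θ=0.038, ω=0.092
apply F[19]=+0.857 → step 20: x=-0.159, v=-0.202, θ=0.040, ω=0.069
apply F[20]=+0.821 → step 21: x=-0.163, v=-0.188, θ=0.041, ω=0.048
apply F[21]=+0.787 → step 22: x=-0.167, v=-0.174, θ=0.042, ω=0.031
apply F[22]=+0.755 → step 23: x=-0.170, v=-0.161, θ=0.042, ω=0.016
apply F[23]=+0.724 → step 24: x=-0.173, v=-0.149, θ=0.042, ω=0.004
apply F[24]=+0.695 → step 25: x=-0.176, v=-0.137, θ=0.042, ω=-0.007
apply F[25]=+0.667 → step 26: x=-0.178, v=-0.126, θ=0.042, ω=-0.016
apply F[26]=+0.640 → step 27: x=-0.181, v=-0.115, θ=0.042, ω=-0.023
apply F[27]=+0.615 → step 28: x=-0.183, v=-0.105, θ=0.041, ω=-0.030
apply F[28]=+0.591 → step 29: x=-0.185, v=-0.095, θ=0.041, ω=-0.035
apply F[29]=+0.568 → step 30: x=-0.187, v=-0.086, θ=0.040, ω=-0.039
apply F[30]=+0.545 → step 31: x=-0.189, v=-0.077, θ=0.039, ω=-0.042
Max |angle| over trajectory = 0.232 rad; bound = 0.314 → within bound.

Answer: yes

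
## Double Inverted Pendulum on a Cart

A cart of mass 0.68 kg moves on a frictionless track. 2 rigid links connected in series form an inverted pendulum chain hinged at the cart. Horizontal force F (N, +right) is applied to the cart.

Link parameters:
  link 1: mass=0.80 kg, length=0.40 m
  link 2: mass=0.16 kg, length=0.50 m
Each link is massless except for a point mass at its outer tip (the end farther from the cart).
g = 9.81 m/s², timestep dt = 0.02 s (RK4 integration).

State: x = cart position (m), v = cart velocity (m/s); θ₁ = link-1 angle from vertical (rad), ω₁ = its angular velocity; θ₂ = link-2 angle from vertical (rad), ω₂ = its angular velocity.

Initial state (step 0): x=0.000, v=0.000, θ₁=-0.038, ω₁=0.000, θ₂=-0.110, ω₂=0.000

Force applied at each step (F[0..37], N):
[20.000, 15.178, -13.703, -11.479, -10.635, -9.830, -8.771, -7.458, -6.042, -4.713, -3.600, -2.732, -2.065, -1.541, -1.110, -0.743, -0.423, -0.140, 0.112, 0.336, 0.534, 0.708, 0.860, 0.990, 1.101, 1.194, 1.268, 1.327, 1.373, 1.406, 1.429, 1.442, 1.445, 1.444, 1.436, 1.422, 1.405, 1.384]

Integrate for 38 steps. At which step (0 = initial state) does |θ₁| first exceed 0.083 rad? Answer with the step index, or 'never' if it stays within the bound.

apply F[0]=+20.000 → step 1: x=0.006, v=0.598, θ₁=-0.053, ω₁=-1.510, θ₂=-0.110, ω₂=-0.027
apply F[1]=+15.178 → step 2: x=0.023, v=1.057, θ₁=-0.095, ω₁=-2.687, θ₂=-0.111, ω₂=-0.039
apply F[2]=-13.703 → step 3: x=0.040, v=0.687, θ₁=-0.140, ω₁=-1.828, θ₂=-0.112, ω₂=-0.035
apply F[3]=-11.479 → step 4: x=0.051, v=0.398, θ₁=-0.170, ω₁=-1.195, θ₂=-0.112, ω₂=-0.011
apply F[4]=-10.635 → step 5: x=0.056, v=0.144, θ₁=-0.189, ω₁=-0.666, θ₂=-0.112, ω₂=0.027
apply F[5]=-9.830 → step 6: x=0.057, v=-0.082, θ₁=-0.197, ω₁=-0.216, θ₂=-0.111, ω₂=0.073
apply F[6]=-8.771 → step 7: x=0.053, v=-0.275, θ₁=-0.198, ω₁=0.152, θ₂=-0.109, ω₂=0.121
apply F[7]=-7.458 → step 8: x=0.046, v=-0.434, θ₁=-0.192, ω₁=0.435, θ₂=-0.106, ω₂=0.168
apply F[8]=-6.042 → step 9: x=0.036, v=-0.556, θ₁=-0.182, ω₁=0.634, θ₂=-0.102, ω₂=0.210
apply F[9]=-4.713 → step 10: x=0.024, v=-0.644, θ₁=-0.168, ω₁=0.759, θ₂=-0.098, ω₂=0.247
apply F[10]=-3.600 → step 11: x=0.011, v=-0.705, θ₁=-0.152, ω₁=0.826, θ₂=-0.093, ω₂=0.278
apply F[11]=-2.732 → step 12: x=-0.004, v=-0.746, θ₁=-0.135, ω₁=0.853, θ₂=-0.087, ω₂=0.303
apply F[12]=-2.065 → step 13: x=-0.019, v=-0.773, θ₁=-0.118, ω₁=0.852, θ₂=-0.081, ω₂=0.322
apply F[13]=-1.541 → step 14: x=-0.035, v=-0.789, θ₁=-0.101, ω₁=0.835, θ₂=-0.074, ω₂=0.337
apply F[14]=-1.110 → step 15: x=-0.050, v=-0.797, θ₁=-0.085, ω₁=0.806, θ₂=-0.067, ω₂=0.347
apply F[15]=-0.743 → step 16: x=-0.066, v=-0.798, θ₁=-0.069, ω₁=0.770, θ₂=-0.060, ω₂=0.353
apply F[16]=-0.423 → step 17: x=-0.082, v=-0.794, θ₁=-0.054, ω₁=0.729, θ₂=-0.053, ω₂=0.356
apply F[17]=-0.140 → step 18: x=-0.098, v=-0.785, θ₁=-0.040, ω₁=0.685, θ₂=-0.046, ω₂=0.355
apply F[18]=+0.112 → step 19: x=-0.114, v=-0.773, θ₁=-0.027, ω₁=0.639, θ₂=-0.039, ω₂=0.351
apply F[19]=+0.336 → step 20: x=-0.129, v=-0.757, θ₁=-0.015, ω₁=0.591, θ₂=-0.032, ω₂=0.344
apply F[20]=+0.534 → step 21: x=-0.144, v=-0.739, θ₁=-0.003, ω₁=0.544, θ₂=-0.025, ω₂=0.335
apply F[21]=+0.708 → step 22: x=-0.158, v=-0.719, θ₁=0.007, ω₁=0.496, θ₂=-0.019, ω₂=0.323
apply F[22]=+0.860 → step 23: x=-0.173, v=-0.697, θ₁=0.017, ω₁=0.450, θ₂=-0.012, ω₂=0.311
apply F[23]=+0.990 → step 24: x=-0.186, v=-0.673, θ₁=0.025, ω₁=0.405, θ₂=-0.006, ω₂=0.297
apply F[24]=+1.101 → step 25: x=-0.199, v=-0.649, θ₁=0.033, ω₁=0.361, θ₂=-0.000, ω₂=0.282
apply F[25]=+1.194 → step 26: x=-0.212, v=-0.624, θ₁=0.040, ω₁=0.319, θ₂=0.005, ω₂=0.266
apply F[26]=+1.268 → step 27: x=-0.224, v=-0.598, θ₁=0.046, ω₁=0.280, θ₂=0.010, ω₂=0.249
apply F[27]=+1.327 → step 28: x=-0.236, v=-0.573, θ₁=0.051, ω₁=0.243, θ₂=0.015, ω₂=0.233
apply F[28]=+1.373 → step 29: x=-0.247, v=-0.547, θ₁=0.055, ω₁=0.208, θ₂=0.020, ω₂=0.216
apply F[29]=+1.406 → step 30: x=-0.258, v=-0.522, θ₁=0.059, ω₁=0.176, θ₂=0.024, ω₂=0.199
apply F[30]=+1.429 → step 31: x=-0.268, v=-0.496, θ₁=0.062, ω₁=0.147, θ₂=0.028, ω₂=0.182
apply F[31]=+1.442 → step 32: x=-0.278, v=-0.472, θ₁=0.065, ω₁=0.120, θ₂=0.031, ω₂=0.166
apply F[32]=+1.445 → step 33: x=-0.287, v=-0.448, θ₁=0.067, ω₁=0.095, θ₂=0.034, ω₂=0.150
apply F[33]=+1.444 → step 34: x=-0.296, v=-0.424, θ₁=0.069, ω₁=0.073, θ₂=0.037, ω₂=0.135
apply F[34]=+1.436 → step 35: x=-0.304, v=-0.401, θ₁=0.070, ω₁=0.053, θ₂=0.040, ω₂=0.120
apply F[35]=+1.422 → step 36: x=-0.312, v=-0.379, θ₁=0.071, ω₁=0.035, θ₂=0.042, ω₂=0.106
apply F[36]=+1.405 → step 37: x=-0.319, v=-0.357, θ₁=0.071, ω₁=0.019, θ₂=0.044, ω₂=0.093
apply F[37]=+1.384 → step 38: x=-0.326, v=-0.337, θ₁=0.072, ω₁=0.005, θ₂=0.046, ω₂=0.080
|θ₁| = 0.095 > 0.083 first at step 2.

Answer: 2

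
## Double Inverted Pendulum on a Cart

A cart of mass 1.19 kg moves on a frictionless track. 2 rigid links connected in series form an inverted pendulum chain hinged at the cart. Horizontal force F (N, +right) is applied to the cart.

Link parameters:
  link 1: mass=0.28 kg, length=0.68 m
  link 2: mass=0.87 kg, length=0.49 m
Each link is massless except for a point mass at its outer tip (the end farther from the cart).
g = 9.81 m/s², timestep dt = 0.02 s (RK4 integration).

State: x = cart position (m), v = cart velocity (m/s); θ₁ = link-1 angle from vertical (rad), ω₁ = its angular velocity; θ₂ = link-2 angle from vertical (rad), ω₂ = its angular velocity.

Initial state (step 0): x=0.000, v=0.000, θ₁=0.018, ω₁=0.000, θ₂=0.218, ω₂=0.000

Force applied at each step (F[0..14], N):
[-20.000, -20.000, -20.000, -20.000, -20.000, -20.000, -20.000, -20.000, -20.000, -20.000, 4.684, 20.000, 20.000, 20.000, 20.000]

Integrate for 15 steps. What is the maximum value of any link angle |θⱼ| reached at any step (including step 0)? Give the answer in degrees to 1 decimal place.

Answer: 50.0°

Derivation:
apply F[0]=-20.000 → step 1: x=-0.003, v=-0.339, θ₁=0.022, ω₁=0.355, θ₂=0.221, ω₂=0.280
apply F[1]=-20.000 → step 2: x=-0.014, v=-0.680, θ₁=0.032, ω₁=0.720, θ₂=0.229, ω₂=0.548
apply F[2]=-20.000 → step 3: x=-0.031, v=-1.022, θ₁=0.050, ω₁=1.105, θ₂=0.243, ω₂=0.791
apply F[3]=-20.000 → step 4: x=-0.054, v=-1.366, θ₁=0.077, ω₁=1.520, θ₂=0.261, ω₂=0.996
apply F[4]=-20.000 → step 5: x=-0.085, v=-1.711, θ₁=0.112, ω₁=1.973, θ₂=0.282, ω₂=1.149
apply F[5]=-20.000 → step 6: x=-0.123, v=-2.055, θ₁=0.156, ω₁=2.467, θ₂=0.306, ω₂=1.238
apply F[6]=-20.000 → step 7: x=-0.167, v=-2.394, θ₁=0.210, ω₁=3.001, θ₂=0.331, ω₂=1.259
apply F[7]=-20.000 → step 8: x=-0.219, v=-2.720, θ₁=0.276, ω₁=3.556, θ₂=0.356, ω₂=1.223
apply F[8]=-20.000 → step 9: x=-0.276, v=-3.021, θ₁=0.353, ω₁=4.094, θ₂=0.380, ω₂=1.173
apply F[9]=-20.000 → step 10: x=-0.339, v=-3.287, θ₁=0.439, ω₁=4.562, θ₂=0.403, ω₂=1.182
apply F[10]=+4.684 → step 11: x=-0.404, v=-3.179, θ₁=0.530, ω₁=4.533, θ₂=0.427, ω₂=1.220
apply F[11]=+20.000 → step 12: x=-0.464, v=-2.870, θ₁=0.619, ω₁=4.339, θ₂=0.451, ω₂=1.160
apply F[12]=+20.000 → step 13: x=-0.519, v=-2.575, θ₁=0.704, ω₁=4.233, θ₂=0.473, ω₂=1.045
apply F[13]=+20.000 → step 14: x=-0.567, v=-2.288, θ₁=0.789, ω₁=4.203, θ₂=0.493, ω₂=0.881
apply F[14]=+20.000 → step 15: x=-0.610, v=-2.004, θ₁=0.873, ω₁=4.233, θ₂=0.508, ω₂=0.684
Max |angle| over trajectory = 0.873 rad = 50.0°.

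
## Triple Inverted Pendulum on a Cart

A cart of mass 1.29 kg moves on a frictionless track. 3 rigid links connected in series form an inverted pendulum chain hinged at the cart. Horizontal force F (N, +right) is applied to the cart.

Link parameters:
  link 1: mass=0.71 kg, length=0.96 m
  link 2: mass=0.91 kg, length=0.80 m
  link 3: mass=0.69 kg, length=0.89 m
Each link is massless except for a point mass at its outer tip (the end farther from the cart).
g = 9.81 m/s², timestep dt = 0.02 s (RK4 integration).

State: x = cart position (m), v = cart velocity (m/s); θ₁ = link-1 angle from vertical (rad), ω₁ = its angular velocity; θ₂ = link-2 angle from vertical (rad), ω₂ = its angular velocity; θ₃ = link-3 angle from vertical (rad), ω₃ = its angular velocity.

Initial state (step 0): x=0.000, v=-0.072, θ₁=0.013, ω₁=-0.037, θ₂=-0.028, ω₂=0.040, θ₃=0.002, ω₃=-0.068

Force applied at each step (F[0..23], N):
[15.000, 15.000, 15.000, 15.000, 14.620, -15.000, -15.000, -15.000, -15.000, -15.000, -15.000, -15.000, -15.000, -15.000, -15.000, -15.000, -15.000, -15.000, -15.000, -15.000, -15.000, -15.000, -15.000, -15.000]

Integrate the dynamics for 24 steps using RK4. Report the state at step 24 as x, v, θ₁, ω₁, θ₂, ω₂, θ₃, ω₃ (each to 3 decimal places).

apply F[0]=+15.000 → step 1: x=0.001, v=0.156, θ₁=0.010, ω₁=-0.254, θ₂=-0.028, ω₂=0.003, θ₃=0.001, ω₃=-0.057
apply F[1]=+15.000 → step 2: x=0.006, v=0.387, θ₁=0.003, ω₁=-0.477, θ₂=-0.028, ω₂=-0.030, θ₃=-0.000, ω₃=-0.046
apply F[2]=+15.000 → step 3: x=0.016, v=0.620, θ₁=-0.009, ω₁=-0.709, θ₂=-0.029, ω₂=-0.054, θ₃=-0.001, ω₃=-0.036
apply F[3]=+15.000 → step 4: x=0.031, v=0.858, θ₁=-0.026, ω₁=-0.955, θ₂=-0.030, ω₂=-0.068, θ₃=-0.002, ω₃=-0.026
apply F[4]=+14.620 → step 5: x=0.051, v=1.095, θ₁=-0.047, ω₁=-1.212, θ₂=-0.031, ω₂=-0.069, θ₃=-0.002, ω₃=-0.017
apply F[5]=-15.000 → step 6: x=0.070, v=0.882, θ₁=-0.070, ω₁=-1.013, θ₂=-0.033, ω₂=-0.054, θ₃=-0.002, ω₃=-0.006
apply F[6]=-15.000 → step 7: x=0.086, v=0.677, θ₁=-0.088, ω₁=-0.838, θ₂=-0.033, ω₂=-0.023, θ₃=-0.002, ω₃=0.006
apply F[7]=-15.000 → step 8: x=0.097, v=0.479, θ₁=-0.103, ω₁=-0.681, θ₂=-0.033, ω₂=0.022, θ₃=-0.002, ω₃=0.018
apply F[8]=-15.000 → step 9: x=0.105, v=0.287, θ₁=-0.115, ω₁=-0.541, θ₂=-0.032, ω₂=0.080, θ₃=-0.002, ω₃=0.031
apply F[9]=-15.000 → step 10: x=0.109, v=0.099, θ₁=-0.125, ω₁=-0.415, θ₂=-0.030, ω₂=0.149, θ₃=-0.001, ω₃=0.043
apply F[10]=-15.000 → step 11: x=0.109, v=-0.085, θ₁=-0.132, ω₁=-0.300, θ₂=-0.026, ω₂=0.229, θ₃=0.000, ω₃=0.055
apply F[11]=-15.000 → step 12: x=0.106, v=-0.267, θ₁=-0.137, ω₁=-0.194, θ₂=-0.021, ω₂=0.319, θ₃=0.001, ω₃=0.065
apply F[12]=-15.000 → step 13: x=0.098, v=-0.448, θ₁=-0.140, ω₁=-0.095, θ₂=-0.014, ω₂=0.419, θ₃=0.003, ω₃=0.073
apply F[13]=-15.000 → step 14: x=0.088, v=-0.628, θ₁=-0.141, ω₁=-0.001, θ₂=-0.004, ω₂=0.528, θ₃=0.004, ω₃=0.078
apply F[14]=-15.000 → step 15: x=0.073, v=-0.809, θ₁=-0.140, ω₁=0.089, θ₂=0.008, ω₂=0.646, θ₃=0.006, ω₃=0.080
apply F[15]=-15.000 → step 16: x=0.055, v=-0.991, θ₁=-0.137, ω₁=0.178, θ₂=0.022, ω₂=0.773, θ₃=0.007, ω₃=0.077
apply F[16]=-15.000 → step 17: x=0.034, v=-1.176, θ₁=-0.133, ω₁=0.267, θ₂=0.039, ω₂=0.910, θ₃=0.009, ω₃=0.068
apply F[17]=-15.000 → step 18: x=0.008, v=-1.363, θ₁=-0.127, ω₁=0.358, θ₂=0.058, ω₂=1.055, θ₃=0.010, ω₃=0.054
apply F[18]=-15.000 → step 19: x=-0.021, v=-1.555, θ₁=-0.118, ω₁=0.453, θ₂=0.081, ω₂=1.209, θ₃=0.011, ω₃=0.034
apply F[19]=-15.000 → step 20: x=-0.054, v=-1.752, θ₁=-0.108, ω₁=0.553, θ₂=0.107, ω₂=1.370, θ₃=0.011, ω₃=0.007
apply F[20]=-15.000 → step 21: x=-0.091, v=-1.954, θ₁=-0.096, ω₁=0.663, θ₂=0.136, ω₂=1.535, θ₃=0.011, ω₃=-0.025
apply F[21]=-15.000 → step 22: x=-0.132, v=-2.162, θ₁=-0.082, ω₁=0.784, θ₂=0.168, ω₂=1.703, θ₃=0.010, ω₃=-0.063
apply F[22]=-15.000 → step 23: x=-0.178, v=-2.376, θ₁=-0.065, ω₁=0.920, θ₂=0.204, ω₂=1.869, θ₃=0.009, ω₃=-0.104
apply F[23]=-15.000 → step 24: x=-0.227, v=-2.596, θ₁=-0.045, ω₁=1.073, θ₂=0.243, ω₂=2.028, θ₃=0.006, ω₃=-0.147

Answer: x=-0.227, v=-2.596, θ₁=-0.045, ω₁=1.073, θ₂=0.243, ω₂=2.028, θ₃=0.006, ω₃=-0.147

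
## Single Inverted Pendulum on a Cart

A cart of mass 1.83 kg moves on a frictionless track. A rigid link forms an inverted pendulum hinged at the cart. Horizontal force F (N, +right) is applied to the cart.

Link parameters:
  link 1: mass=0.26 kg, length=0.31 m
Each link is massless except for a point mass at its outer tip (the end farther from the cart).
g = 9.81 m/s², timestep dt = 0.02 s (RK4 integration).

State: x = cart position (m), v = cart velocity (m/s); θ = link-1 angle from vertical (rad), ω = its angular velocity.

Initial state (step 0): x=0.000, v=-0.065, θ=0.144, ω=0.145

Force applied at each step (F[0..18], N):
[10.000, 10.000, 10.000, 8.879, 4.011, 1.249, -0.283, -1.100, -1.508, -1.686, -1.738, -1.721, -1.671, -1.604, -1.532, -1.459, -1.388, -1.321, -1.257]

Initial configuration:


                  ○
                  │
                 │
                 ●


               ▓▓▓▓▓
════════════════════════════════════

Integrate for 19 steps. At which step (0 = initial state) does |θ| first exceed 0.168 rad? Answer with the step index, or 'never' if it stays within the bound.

Answer: never

Derivation:
apply F[0]=+10.000 → step 1: x=-0.000, v=0.040, θ=0.144, ω=-0.099
apply F[1]=+10.000 → step 2: x=0.002, v=0.145, θ=0.140, ω=-0.344
apply F[2]=+10.000 → step 3: x=0.006, v=0.250, θ=0.131, ω=-0.595
apply F[3]=+8.879 → step 4: x=0.011, v=0.344, θ=0.117, ω=-0.816
apply F[4]=+4.011 → step 5: x=0.019, v=0.385, θ=0.100, ω=-0.879
apply F[5]=+1.249 → step 6: x=0.027, v=0.396, θ=0.082, ω=-0.857
apply F[6]=-0.283 → step 7: x=0.034, v=0.391, θ=0.066, ω=-0.794
apply F[7]=-1.100 → step 8: x=0.042, v=0.377, θ=0.051, ω=-0.714
apply F[8]=-1.508 → step 9: x=0.049, v=0.359, θ=0.037, ω=-0.629
apply F[9]=-1.686 → step 10: x=0.056, v=0.340, θ=0.026, ω=-0.547
apply F[10]=-1.738 → step 11: x=0.063, v=0.321, θ=0.015, ω=-0.471
apply F[11]=-1.721 → step 12: x=0.069, v=0.302, θ=0.007, ω=-0.403
apply F[12]=-1.671 → step 13: x=0.075, v=0.283, θ=-0.001, ω=-0.342
apply F[13]=-1.604 → step 14: x=0.081, v=0.266, θ=-0.007, ω=-0.288
apply F[14]=-1.532 → step 15: x=0.086, v=0.249, θ=-0.012, ω=-0.241
apply F[15]=-1.459 → step 16: x=0.091, v=0.234, θ=-0.017, ω=-0.200
apply F[16]=-1.388 → step 17: x=0.095, v=0.219, θ=-0.020, ω=-0.165
apply F[17]=-1.321 → step 18: x=0.099, v=0.205, θ=-0.023, ω=-0.134
apply F[18]=-1.257 → step 19: x=0.103, v=0.192, θ=-0.026, ω=-0.107
max |θ| = 0.144 ≤ 0.168 over all 20 states.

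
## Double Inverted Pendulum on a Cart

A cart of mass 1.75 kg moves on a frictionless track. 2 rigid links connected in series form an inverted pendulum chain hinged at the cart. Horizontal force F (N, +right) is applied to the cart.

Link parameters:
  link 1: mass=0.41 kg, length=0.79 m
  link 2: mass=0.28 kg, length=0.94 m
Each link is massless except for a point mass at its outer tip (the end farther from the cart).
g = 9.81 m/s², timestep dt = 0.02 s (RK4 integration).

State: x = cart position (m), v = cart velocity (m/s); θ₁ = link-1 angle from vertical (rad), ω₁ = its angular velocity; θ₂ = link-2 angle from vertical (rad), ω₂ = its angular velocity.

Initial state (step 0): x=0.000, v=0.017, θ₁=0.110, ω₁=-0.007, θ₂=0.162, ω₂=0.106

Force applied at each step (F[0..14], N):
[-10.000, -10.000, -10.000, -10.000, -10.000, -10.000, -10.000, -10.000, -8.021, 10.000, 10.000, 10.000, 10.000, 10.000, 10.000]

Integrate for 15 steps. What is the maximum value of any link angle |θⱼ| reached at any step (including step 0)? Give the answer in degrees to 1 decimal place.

apply F[0]=-10.000 → step 1: x=-0.001, v=-0.105, θ₁=0.112, ω₁=0.166, θ₂=0.164, ω₂=0.123
apply F[1]=-10.000 → step 2: x=-0.004, v=-0.227, θ₁=0.117, ω₁=0.340, θ₂=0.167, ω₂=0.140
apply F[2]=-10.000 → step 3: x=-0.010, v=-0.350, θ₁=0.125, ω₁=0.517, θ₂=0.170, ω₂=0.155
apply F[3]=-10.000 → step 4: x=-0.018, v=-0.473, θ₁=0.137, ω₁=0.698, θ₂=0.173, ω₂=0.167
apply F[4]=-10.000 → step 5: x=-0.029, v=-0.597, θ₁=0.153, ω₁=0.884, θ₂=0.177, ω₂=0.176
apply F[5]=-10.000 → step 6: x=-0.042, v=-0.721, θ₁=0.173, ω₁=1.078, θ₂=0.180, ω₂=0.181
apply F[6]=-10.000 → step 7: x=-0.058, v=-0.846, θ₁=0.196, ω₁=1.279, θ₂=0.184, ω₂=0.180
apply F[7]=-10.000 → step 8: x=-0.076, v=-0.972, θ₁=0.224, ω₁=1.489, θ₂=0.187, ω₂=0.174
apply F[8]=-8.021 → step 9: x=-0.096, v=-1.075, θ₁=0.256, ω₁=1.680, θ₂=0.191, ω₂=0.163
apply F[9]=+10.000 → step 10: x=-0.117, v=-0.979, θ₁=0.289, ω₁=1.641, θ₂=0.194, ω₂=0.138
apply F[10]=+10.000 → step 11: x=-0.136, v=-0.885, θ₁=0.321, ω₁=1.619, θ₂=0.196, ω₂=0.105
apply F[11]=+10.000 → step 12: x=-0.152, v=-0.793, θ₁=0.354, ω₁=1.612, θ₂=0.198, ω₂=0.062
apply F[12]=+10.000 → step 13: x=-0.167, v=-0.703, θ₁=0.386, ω₁=1.620, θ₂=0.199, ω₂=0.009
apply F[13]=+10.000 → step 14: x=-0.181, v=-0.615, θ₁=0.419, ω₁=1.644, θ₂=0.198, ω₂=-0.052
apply F[14]=+10.000 → step 15: x=-0.192, v=-0.528, θ₁=0.452, ω₁=1.681, θ₂=0.196, ω₂=-0.121
Max |angle| over trajectory = 0.452 rad = 25.9°.

Answer: 25.9°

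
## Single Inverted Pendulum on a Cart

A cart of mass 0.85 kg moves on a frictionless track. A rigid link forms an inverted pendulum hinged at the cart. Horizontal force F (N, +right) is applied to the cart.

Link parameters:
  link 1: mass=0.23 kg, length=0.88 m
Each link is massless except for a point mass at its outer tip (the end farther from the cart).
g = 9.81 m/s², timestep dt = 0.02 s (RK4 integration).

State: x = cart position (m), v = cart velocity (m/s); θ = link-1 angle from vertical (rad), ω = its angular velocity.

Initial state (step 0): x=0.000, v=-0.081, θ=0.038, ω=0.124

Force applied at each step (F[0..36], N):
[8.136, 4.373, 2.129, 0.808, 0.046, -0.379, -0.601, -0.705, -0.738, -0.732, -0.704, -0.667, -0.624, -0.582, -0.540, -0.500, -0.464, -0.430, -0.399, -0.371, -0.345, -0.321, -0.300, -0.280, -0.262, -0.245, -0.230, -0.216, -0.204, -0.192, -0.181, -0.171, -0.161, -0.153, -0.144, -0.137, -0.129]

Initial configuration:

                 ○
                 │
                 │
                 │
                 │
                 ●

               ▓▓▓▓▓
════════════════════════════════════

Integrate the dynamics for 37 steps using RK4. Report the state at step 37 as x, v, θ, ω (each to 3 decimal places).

apply F[0]=+8.136 → step 1: x=0.000, v=0.108, θ=0.038, ω=-0.082
apply F[1]=+4.373 → step 2: x=0.003, v=0.209, θ=0.036, ω=-0.189
apply F[2]=+2.129 → step 3: x=0.008, v=0.258, θ=0.031, ω=-0.236
apply F[3]=+0.808 → step 4: x=0.013, v=0.275, θ=0.027, ω=-0.249
apply F[4]=+0.046 → step 5: x=0.019, v=0.275, θ=0.022, ω=-0.244
apply F[5]=-0.379 → step 6: x=0.024, v=0.265, θ=0.017, ω=-0.228
apply F[6]=-0.601 → step 7: x=0.029, v=0.250, θ=0.013, ω=-0.208
apply F[7]=-0.705 → step 8: x=0.034, v=0.233, θ=0.009, ω=-0.186
apply F[8]=-0.738 → step 9: x=0.039, v=0.215, θ=0.005, ω=-0.164
apply F[9]=-0.732 → step 10: x=0.043, v=0.198, θ=0.002, ω=-0.144
apply F[10]=-0.704 → step 11: x=0.047, v=0.181, θ=-0.001, ω=-0.125
apply F[11]=-0.667 → step 12: x=0.050, v=0.165, θ=-0.003, ω=-0.107
apply F[12]=-0.624 → step 13: x=0.053, v=0.151, θ=-0.005, ω=-0.092
apply F[13]=-0.582 → step 14: x=0.056, v=0.138, θ=-0.007, ω=-0.078
apply F[14]=-0.540 → step 15: x=0.059, v=0.125, θ=-0.008, ω=-0.066
apply F[15]=-0.500 → step 16: x=0.061, v=0.114, θ=-0.009, ω=-0.055
apply F[16]=-0.464 → step 17: x=0.063, v=0.104, θ=-0.010, ω=-0.045
apply F[17]=-0.430 → step 18: x=0.065, v=0.094, θ=-0.011, ω=-0.037
apply F[18]=-0.399 → step 19: x=0.067, v=0.085, θ=-0.012, ω=-0.029
apply F[19]=-0.371 → step 20: x=0.069, v=0.077, θ=-0.012, ω=-0.023
apply F[20]=-0.345 → step 21: x=0.070, v=0.070, θ=-0.013, ω=-0.017
apply F[21]=-0.321 → step 22: x=0.072, v=0.063, θ=-0.013, ω=-0.012
apply F[22]=-0.300 → step 23: x=0.073, v=0.056, θ=-0.013, ω=-0.008
apply F[23]=-0.280 → step 24: x=0.074, v=0.051, θ=-0.013, ω=-0.004
apply F[24]=-0.262 → step 25: x=0.075, v=0.045, θ=-0.013, ω=-0.001
apply F[25]=-0.245 → step 26: x=0.076, v=0.040, θ=-0.013, ω=0.002
apply F[26]=-0.230 → step 27: x=0.076, v=0.035, θ=-0.013, ω=0.005
apply F[27]=-0.216 → step 28: x=0.077, v=0.031, θ=-0.013, ω=0.007
apply F[28]=-0.204 → step 29: x=0.078, v=0.027, θ=-0.013, ω=0.008
apply F[29]=-0.192 → step 30: x=0.078, v=0.023, θ=-0.013, ω=0.010
apply F[30]=-0.181 → step 31: x=0.079, v=0.019, θ=-0.013, ω=0.011
apply F[31]=-0.171 → step 32: x=0.079, v=0.016, θ=-0.012, ω=0.012
apply F[32]=-0.161 → step 33: x=0.079, v=0.013, θ=-0.012, ω=0.013
apply F[33]=-0.153 → step 34: x=0.079, v=0.010, θ=-0.012, ω=0.014
apply F[34]=-0.144 → step 35: x=0.080, v=0.007, θ=-0.012, ω=0.014
apply F[35]=-0.137 → step 36: x=0.080, v=0.005, θ=-0.011, ω=0.015
apply F[36]=-0.129 → step 37: x=0.080, v=0.002, θ=-0.011, ω=0.015

Answer: x=0.080, v=0.002, θ=-0.011, ω=0.015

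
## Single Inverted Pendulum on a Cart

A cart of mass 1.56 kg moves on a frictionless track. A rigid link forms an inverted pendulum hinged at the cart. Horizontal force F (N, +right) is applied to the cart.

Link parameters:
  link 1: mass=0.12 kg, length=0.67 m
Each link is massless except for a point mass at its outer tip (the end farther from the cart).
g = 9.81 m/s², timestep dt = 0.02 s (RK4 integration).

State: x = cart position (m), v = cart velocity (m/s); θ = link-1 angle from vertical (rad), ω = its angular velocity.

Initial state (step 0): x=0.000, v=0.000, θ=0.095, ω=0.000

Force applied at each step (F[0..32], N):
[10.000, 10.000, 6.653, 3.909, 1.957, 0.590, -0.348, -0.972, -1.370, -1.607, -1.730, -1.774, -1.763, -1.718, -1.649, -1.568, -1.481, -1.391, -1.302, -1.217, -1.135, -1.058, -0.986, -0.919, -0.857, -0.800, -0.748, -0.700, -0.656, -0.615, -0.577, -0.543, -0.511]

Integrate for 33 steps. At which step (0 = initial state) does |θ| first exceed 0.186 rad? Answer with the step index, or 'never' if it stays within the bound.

Answer: never

Derivation:
apply F[0]=+10.000 → step 1: x=0.001, v=0.127, θ=0.093, ω=-0.161
apply F[1]=+10.000 → step 2: x=0.005, v=0.253, θ=0.089, ω=-0.322
apply F[2]=+6.653 → step 3: x=0.011, v=0.337, θ=0.081, ω=-0.422
apply F[3]=+3.909 → step 4: x=0.018, v=0.386, θ=0.072, ω=-0.473
apply F[4]=+1.957 → step 5: x=0.026, v=0.410, θ=0.063, ω=-0.489
apply F[5]=+0.590 → step 6: x=0.034, v=0.417, θ=0.053, ω=-0.482
apply F[6]=-0.348 → step 7: x=0.043, v=0.412, θ=0.043, ω=-0.460
apply F[7]=-0.972 → step 8: x=0.051, v=0.399, θ=0.035, ω=-0.429
apply F[8]=-1.370 → step 9: x=0.059, v=0.381, θ=0.026, ω=-0.394
apply F[9]=-1.607 → step 10: x=0.066, v=0.360, θ=0.019, ω=-0.356
apply F[10]=-1.730 → step 11: x=0.073, v=0.338, θ=0.012, ω=-0.318
apply F[11]=-1.774 → step 12: x=0.080, v=0.315, θ=0.006, ω=-0.281
apply F[12]=-1.763 → step 13: x=0.086, v=0.292, θ=0.001, ω=-0.246
apply F[13]=-1.718 → step 14: x=0.091, v=0.270, θ=-0.004, ω=-0.214
apply F[14]=-1.649 → step 15: x=0.096, v=0.249, θ=-0.008, ω=-0.184
apply F[15]=-1.568 → step 16: x=0.101, v=0.229, θ=-0.011, ω=-0.157
apply F[16]=-1.481 → step 17: x=0.106, v=0.210, θ=-0.014, ω=-0.133
apply F[17]=-1.391 → step 18: x=0.110, v=0.193, θ=-0.016, ω=-0.111
apply F[18]=-1.302 → step 19: x=0.113, v=0.176, θ=-0.018, ω=-0.092
apply F[19]=-1.217 → step 20: x=0.117, v=0.161, θ=-0.020, ω=-0.074
apply F[20]=-1.135 → step 21: x=0.120, v=0.147, θ=-0.021, ω=-0.059
apply F[21]=-1.058 → step 22: x=0.123, v=0.133, θ=-0.023, ω=-0.046
apply F[22]=-0.986 → step 23: x=0.125, v=0.121, θ=-0.023, ω=-0.034
apply F[23]=-0.919 → step 24: x=0.127, v=0.110, θ=-0.024, ω=-0.024
apply F[24]=-0.857 → step 25: x=0.130, v=0.099, θ=-0.024, ω=-0.015
apply F[25]=-0.800 → step 26: x=0.131, v=0.089, θ=-0.025, ω=-0.008
apply F[26]=-0.748 → step 27: x=0.133, v=0.080, θ=-0.025, ω=-0.001
apply F[27]=-0.700 → step 28: x=0.135, v=0.071, θ=-0.025, ω=0.004
apply F[28]=-0.656 → step 29: x=0.136, v=0.063, θ=-0.024, ω=0.009
apply F[29]=-0.615 → step 30: x=0.137, v=0.056, θ=-0.024, ω=0.013
apply F[30]=-0.577 → step 31: x=0.138, v=0.049, θ=-0.024, ω=0.017
apply F[31]=-0.543 → step 32: x=0.139, v=0.042, θ=-0.024, ω=0.020
apply F[32]=-0.511 → step 33: x=0.140, v=0.036, θ=-0.023, ω=0.022
max |θ| = 0.095 ≤ 0.186 over all 34 states.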